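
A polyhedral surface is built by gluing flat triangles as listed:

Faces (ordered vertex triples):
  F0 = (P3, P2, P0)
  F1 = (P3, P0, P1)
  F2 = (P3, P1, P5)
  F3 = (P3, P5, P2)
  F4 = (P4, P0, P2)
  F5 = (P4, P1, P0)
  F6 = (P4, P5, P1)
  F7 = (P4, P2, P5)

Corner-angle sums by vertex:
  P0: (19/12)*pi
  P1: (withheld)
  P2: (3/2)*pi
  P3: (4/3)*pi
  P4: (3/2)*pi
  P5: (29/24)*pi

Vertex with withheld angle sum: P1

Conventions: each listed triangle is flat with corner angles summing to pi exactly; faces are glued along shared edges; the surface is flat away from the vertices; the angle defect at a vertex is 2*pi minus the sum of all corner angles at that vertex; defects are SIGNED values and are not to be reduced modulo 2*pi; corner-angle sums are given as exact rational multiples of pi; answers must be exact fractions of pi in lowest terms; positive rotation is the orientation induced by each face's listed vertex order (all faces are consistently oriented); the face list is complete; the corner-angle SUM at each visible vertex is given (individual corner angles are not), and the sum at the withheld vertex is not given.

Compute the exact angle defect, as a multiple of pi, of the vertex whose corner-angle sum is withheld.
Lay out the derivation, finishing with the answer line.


V = 6, E = 12, F = 8; chi = V - E + F = 2
Gauss-Bonnet: total defect = 2*pi*chi = 4*pi; visible defects sum to (23/8)*pi

Answer: defect(P1) = (9/8)*pi


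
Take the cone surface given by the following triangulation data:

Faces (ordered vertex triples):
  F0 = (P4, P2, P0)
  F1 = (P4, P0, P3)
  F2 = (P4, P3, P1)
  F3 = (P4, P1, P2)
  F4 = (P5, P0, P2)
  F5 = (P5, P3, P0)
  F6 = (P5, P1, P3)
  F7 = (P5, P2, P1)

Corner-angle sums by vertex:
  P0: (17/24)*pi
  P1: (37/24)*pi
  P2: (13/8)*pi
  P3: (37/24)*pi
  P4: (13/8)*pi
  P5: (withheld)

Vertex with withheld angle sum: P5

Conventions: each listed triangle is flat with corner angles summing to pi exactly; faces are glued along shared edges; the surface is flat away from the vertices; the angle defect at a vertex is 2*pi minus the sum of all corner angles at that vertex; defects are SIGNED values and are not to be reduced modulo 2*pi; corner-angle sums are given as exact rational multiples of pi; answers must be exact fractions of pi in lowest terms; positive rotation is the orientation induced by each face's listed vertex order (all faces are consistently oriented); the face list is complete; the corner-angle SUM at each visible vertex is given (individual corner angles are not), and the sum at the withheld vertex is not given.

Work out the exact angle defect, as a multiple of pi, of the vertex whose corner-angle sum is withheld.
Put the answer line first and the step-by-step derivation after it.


Answer: defect(P5) = (25/24)*pi

V = 6, E = 12, F = 8; chi = V - E + F = 2
Gauss-Bonnet: total defect = 2*pi*chi = 4*pi; visible defects sum to (71/24)*pi


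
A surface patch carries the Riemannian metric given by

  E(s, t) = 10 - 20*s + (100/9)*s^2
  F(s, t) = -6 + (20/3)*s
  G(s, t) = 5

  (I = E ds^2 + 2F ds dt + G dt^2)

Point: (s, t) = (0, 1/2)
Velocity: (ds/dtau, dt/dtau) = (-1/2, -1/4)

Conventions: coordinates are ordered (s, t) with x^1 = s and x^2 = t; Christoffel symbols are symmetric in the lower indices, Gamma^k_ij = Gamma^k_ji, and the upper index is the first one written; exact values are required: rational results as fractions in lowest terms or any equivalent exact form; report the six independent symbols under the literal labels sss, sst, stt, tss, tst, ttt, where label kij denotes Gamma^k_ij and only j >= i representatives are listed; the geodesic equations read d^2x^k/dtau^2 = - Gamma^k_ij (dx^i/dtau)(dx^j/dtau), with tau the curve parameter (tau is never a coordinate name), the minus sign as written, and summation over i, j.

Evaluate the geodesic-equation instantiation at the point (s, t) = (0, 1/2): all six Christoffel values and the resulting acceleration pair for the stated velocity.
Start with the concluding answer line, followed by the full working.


Answer: Gamma_sss = -5/7, Gamma_sst = 0, Gamma_stt = 0, Gamma_tss = 10/21, Gamma_tst = 0, Gamma_ttt = 0; accelerations (d^2s/dtau^2, d^2t/dtau^2) = (5/28, -5/42)

E = 10, F = -6, G = 5 at the point
E_s = -20, E_t = 0, F_s = 20/3, F_t = 0, G_s = 0, G_t = 0
EG - F^2 = 14;  g^inv = (1/14) * [[5, 6], [6, 10]]
first-kind symbols [ij,l] = (1/2)(d_i g_jl + d_j g_il - d_l g_ij): [ss,s] = E_s/2 = -10, [ss,t] = F_s - E_t/2 = 20/3, [st,s] = E_t/2 = 0, [st,t] = G_s/2 = 0, [tt,s] = F_t - G_s/2 = 0, [tt,t] = G_t/2 = 0
Gamma^s_ij = (G*[ij,s] - F*[ij,t])/(EG - F^2), Gamma^t_ij = (E*[ij,t] - F*[ij,s])/(EG - F^2)
Gamma_sss = -5/7, Gamma_sst = 0, Gamma_stt = 0, Gamma_tss = 10/21, Gamma_tst = 0, Gamma_ttt = 0
d^2s/dtau^2 = -(Gamma_sss*(-1/2)^2 + 2*Gamma_sst*(-1/2)*(-1/4) + Gamma_stt*(-1/4)^2) = 5/28
d^2t/dtau^2 = -(Gamma_tss*(-1/2)^2 + 2*Gamma_tst*(-1/2)*(-1/4) + Gamma_ttt*(-1/4)^2) = -5/42


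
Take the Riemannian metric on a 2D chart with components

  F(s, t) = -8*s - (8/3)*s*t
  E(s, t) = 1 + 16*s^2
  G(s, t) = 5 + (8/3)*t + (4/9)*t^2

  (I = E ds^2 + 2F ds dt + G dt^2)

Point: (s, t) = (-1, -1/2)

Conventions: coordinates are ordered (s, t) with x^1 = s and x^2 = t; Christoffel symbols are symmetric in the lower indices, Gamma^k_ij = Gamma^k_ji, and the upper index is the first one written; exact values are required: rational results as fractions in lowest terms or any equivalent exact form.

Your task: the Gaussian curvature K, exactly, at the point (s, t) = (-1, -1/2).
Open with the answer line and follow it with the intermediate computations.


Answer: K = -54/7921

E = 17, F = 20/3, G = 34/9, EG - F^2 = 178/9 at the point
E_s = -32, E_t = 0, F_s = -20/3, F_t = 8/3, G_s = 0, G_t = 20/9
E_tt = 0, F_st = -8/3, G_ss = 0
K follows from Brioschi's formula, (det M1 - det M2)/(EG - F^2)^2.
M1 = [[-E_tt/2 + F_st - G_ss/2, E_s/2, F_s - E_t/2], [F_t - G_s/2, E, F], [G_t/2, F, G]] = [[-8/3, -16, -20/3], [8/3, 17, 20/3], [10/9, 20/3, 34/9]]; det M1 = -8/3
M2 = [[0, E_t/2, G_s/2], [E_t/2, E, F], [G_s/2, F, G]] = [[0, 0, 0], [0, 17, 20/3], [0, 20/3, 34/9]]; det M2 = 0
det M1 - det M2 = -8/3; K = -8/3 / (178/9)^2 = -54/7921


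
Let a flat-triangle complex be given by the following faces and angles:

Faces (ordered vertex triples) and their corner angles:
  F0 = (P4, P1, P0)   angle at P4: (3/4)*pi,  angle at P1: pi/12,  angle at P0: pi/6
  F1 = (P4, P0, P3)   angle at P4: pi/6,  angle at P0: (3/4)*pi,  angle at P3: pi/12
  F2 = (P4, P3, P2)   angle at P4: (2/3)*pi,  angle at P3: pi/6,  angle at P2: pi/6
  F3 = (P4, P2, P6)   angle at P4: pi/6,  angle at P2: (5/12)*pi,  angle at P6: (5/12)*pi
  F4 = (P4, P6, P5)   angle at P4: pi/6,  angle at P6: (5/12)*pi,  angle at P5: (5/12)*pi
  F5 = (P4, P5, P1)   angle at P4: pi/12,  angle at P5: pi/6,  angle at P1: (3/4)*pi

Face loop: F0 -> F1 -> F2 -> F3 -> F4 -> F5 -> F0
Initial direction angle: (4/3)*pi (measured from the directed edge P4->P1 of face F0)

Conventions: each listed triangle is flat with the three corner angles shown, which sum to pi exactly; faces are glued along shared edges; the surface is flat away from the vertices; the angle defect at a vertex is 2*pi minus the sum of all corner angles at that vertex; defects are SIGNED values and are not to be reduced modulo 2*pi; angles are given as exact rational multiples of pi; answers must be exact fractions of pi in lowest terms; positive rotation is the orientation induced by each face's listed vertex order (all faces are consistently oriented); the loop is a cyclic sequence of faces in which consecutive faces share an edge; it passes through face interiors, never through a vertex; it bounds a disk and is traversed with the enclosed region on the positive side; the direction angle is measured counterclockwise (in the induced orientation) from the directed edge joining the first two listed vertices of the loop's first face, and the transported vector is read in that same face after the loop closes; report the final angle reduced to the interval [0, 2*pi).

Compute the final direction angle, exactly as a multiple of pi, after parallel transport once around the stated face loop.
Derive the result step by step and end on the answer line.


enclosed vertex P4: corner angles sum to 2*pi, defect = 2*pi - 2*pi = 0
the final direction is the initial angle plus the enclosed defects, taken mod 2*pi in the induced orientation
final angle = (4/3)*pi + 0 = (4/3)*pi (mod 2*pi)

Answer: final direction angle = (4/3)*pi


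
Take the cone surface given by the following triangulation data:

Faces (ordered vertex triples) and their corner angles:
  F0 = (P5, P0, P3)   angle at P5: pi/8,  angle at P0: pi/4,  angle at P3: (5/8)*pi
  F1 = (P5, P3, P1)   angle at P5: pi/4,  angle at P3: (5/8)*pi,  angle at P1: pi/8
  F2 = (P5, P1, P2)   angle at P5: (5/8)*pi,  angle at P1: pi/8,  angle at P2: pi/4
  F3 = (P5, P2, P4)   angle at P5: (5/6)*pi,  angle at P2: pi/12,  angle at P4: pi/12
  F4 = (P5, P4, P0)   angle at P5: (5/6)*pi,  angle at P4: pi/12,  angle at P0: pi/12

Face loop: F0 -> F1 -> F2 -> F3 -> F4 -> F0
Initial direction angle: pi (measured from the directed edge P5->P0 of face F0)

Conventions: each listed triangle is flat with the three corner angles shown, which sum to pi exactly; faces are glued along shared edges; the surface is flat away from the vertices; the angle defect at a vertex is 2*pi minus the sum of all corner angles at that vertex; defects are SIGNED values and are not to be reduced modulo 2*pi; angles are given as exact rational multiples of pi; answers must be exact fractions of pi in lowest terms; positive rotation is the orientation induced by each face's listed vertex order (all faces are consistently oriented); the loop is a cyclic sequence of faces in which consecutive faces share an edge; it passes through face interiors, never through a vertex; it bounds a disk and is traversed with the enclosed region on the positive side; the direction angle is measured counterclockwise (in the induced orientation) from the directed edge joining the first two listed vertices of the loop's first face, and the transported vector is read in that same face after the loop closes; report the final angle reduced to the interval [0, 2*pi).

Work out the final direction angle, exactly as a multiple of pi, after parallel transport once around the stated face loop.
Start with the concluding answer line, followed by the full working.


Answer: final direction angle = pi/3

enclosed vertex P5: corner angles sum to (8/3)*pi, defect = 2*pi - (8/3)*pi = (-2/3)*pi
final direction = starting direction + enclosed defect total, reduced mod 2*pi (induced orientation)
final angle = pi - (2/3)*pi = pi/3 (mod 2*pi)


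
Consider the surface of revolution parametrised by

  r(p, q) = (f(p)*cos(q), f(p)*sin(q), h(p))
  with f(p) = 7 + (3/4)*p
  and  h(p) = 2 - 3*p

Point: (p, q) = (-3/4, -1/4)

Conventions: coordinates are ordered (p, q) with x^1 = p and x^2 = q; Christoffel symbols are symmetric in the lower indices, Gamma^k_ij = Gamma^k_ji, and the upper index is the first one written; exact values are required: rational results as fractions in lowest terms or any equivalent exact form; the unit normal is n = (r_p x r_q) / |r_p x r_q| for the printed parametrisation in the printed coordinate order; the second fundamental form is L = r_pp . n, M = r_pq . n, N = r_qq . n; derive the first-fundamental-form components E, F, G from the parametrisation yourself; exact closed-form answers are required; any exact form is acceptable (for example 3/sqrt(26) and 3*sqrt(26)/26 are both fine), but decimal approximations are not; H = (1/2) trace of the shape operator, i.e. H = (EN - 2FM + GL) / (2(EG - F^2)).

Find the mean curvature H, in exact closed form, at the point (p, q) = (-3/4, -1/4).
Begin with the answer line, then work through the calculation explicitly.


Answer: H = -32*sqrt(17)/1751

f = 103/16, f' = 3/4, f'' = 0, h' = -3, h'' = 0
E = 153/16, F = 0, G = 10609/256; answer radicand W^2 = 153/16
unnormalised second-form numerators: l = 0, m = 0, n = -309/16; L = l/sqrt(153/16), and similarly M = m/sqrt(W^2), N = n/sqrt(W^2)
H = (E*n - 2*F*m + G*l) / (2*(EG - F^2)*sqrt(W^2)); E*n - 2*F*m + G*l = -47277/256, EG - F^2 = 1623177/4096, so H = (-24/103)/sqrt(153/16)


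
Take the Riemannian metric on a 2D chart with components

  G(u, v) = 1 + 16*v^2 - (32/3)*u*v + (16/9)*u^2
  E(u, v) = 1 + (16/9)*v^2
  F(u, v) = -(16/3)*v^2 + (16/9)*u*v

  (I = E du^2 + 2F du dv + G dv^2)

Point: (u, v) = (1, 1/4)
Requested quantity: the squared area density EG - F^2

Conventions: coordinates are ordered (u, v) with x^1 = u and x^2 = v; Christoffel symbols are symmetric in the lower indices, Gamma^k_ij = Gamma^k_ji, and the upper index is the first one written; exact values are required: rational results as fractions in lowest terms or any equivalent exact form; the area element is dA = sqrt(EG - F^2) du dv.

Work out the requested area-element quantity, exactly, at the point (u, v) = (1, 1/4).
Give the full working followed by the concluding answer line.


E = 10/9, F = 1/9, G = 10/9; EG - F^2 = 11/9

Answer: EG - F^2 = 11/9


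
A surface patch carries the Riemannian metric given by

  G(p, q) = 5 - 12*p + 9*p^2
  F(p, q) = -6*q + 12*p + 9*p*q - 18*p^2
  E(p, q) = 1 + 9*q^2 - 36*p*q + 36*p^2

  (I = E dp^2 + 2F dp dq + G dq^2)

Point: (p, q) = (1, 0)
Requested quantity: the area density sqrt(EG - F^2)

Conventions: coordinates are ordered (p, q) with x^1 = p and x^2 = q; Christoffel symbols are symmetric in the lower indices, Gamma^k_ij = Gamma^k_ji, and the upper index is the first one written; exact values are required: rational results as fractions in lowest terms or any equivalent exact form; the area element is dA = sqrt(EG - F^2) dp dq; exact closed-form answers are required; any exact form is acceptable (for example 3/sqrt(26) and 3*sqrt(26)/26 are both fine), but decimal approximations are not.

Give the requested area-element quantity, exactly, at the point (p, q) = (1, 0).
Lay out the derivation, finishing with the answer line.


E = 37, F = -6, G = 2; EG - F^2 = 38

Answer: sqrt(EG - F^2) = sqrt(38)


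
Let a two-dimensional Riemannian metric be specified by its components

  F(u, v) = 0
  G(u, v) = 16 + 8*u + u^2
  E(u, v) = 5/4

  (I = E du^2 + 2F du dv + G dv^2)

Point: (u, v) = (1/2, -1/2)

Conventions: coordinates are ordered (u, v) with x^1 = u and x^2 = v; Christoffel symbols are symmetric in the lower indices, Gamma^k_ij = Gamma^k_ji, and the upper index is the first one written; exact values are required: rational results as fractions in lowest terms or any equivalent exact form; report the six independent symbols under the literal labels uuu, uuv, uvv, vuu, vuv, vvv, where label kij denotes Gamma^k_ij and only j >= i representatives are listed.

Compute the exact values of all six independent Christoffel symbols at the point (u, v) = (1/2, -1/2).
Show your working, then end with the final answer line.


E = 5/4, F = 0, G = 81/4 at the point
E_u = 0, E_v = 0, F_u = 0, F_v = 0, G_u = 9, G_v = 0
EG - F^2 = 405/16;  g^inv = (16/405) * [[81/4, 0], [0, 5/4]]
first-kind symbols [ij,l] = (1/2)(d_i g_jl + d_j g_il - d_l g_ij): [uu,u] = E_u/2 = 0, [uu,v] = F_u - E_v/2 = 0, [uv,u] = E_v/2 = 0, [uv,v] = G_u/2 = 9/2, [vv,u] = F_v - G_u/2 = -9/2, [vv,v] = G_v/2 = 0
Gamma^u_ij = (G*[ij,u] - F*[ij,v])/(EG - F^2), Gamma^v_ij = (E*[ij,v] - F*[ij,u])/(EG - F^2)

Answer: Gamma_uuu = 0, Gamma_uuv = 0, Gamma_uvv = -18/5, Gamma_vuu = 0, Gamma_vuv = 2/9, Gamma_vvv = 0


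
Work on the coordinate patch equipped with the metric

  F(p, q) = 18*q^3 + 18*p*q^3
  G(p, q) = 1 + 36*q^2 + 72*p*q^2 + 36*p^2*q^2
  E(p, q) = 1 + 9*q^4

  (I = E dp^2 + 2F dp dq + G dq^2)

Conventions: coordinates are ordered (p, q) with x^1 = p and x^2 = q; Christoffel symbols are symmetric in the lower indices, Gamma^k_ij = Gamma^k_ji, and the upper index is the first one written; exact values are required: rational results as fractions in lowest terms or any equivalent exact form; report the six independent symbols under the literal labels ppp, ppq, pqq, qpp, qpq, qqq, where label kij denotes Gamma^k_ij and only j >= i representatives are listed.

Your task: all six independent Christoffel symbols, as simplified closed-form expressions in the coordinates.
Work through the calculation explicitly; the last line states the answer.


E = 1 + 9*q^4; F = 18*q^3 + 18*p*q^3; G = 1 + 36*q^2 + 72*p*q^2 + 36*p^2*q^2
Gamma^k_ij = (1/2) g^{kl} (d_i g_jl + d_j g_il - d_l g_ij), with g^inv = (1/(EG-F^2)) [[G, -F], [-F, E]]
first partials: E_p = 0, E_q = 36*q^3, F_p = 18*q^3, F_q = 54*q^2 + 54*p*q^2, G_p = 72*q^2 + 72*p*q^2, G_q = 72*q + 144*p*q + 72*p^2*q
D = EG - F^2 = 1 + 36*q^2 + 72*p*q^2 + 9*q^4 + 36*p^2*q^2
expanded: Gamma^p_pp = (G E_p - 2F F_p + F E_q)/(2D), Gamma^p_pq = (G E_q - F G_p)/(2D), Gamma^p_qq = (2G F_q - G G_p - F G_q)/(2D), Gamma^q_pp = (2E F_p - E E_q - F E_p)/(2D), Gamma^q_pq = (E G_p - F E_q)/(2D), Gamma^q_qq = (E G_q - 2F F_q + F G_p)/(2D); substitute and cancel common factors

Answer: Gamma_ppp = 0, Gamma_ppq = 18*q^3/(36*p^2*q^2 + 72*p*q^2 + 9*q^4 + 36*q^2 + 1), Gamma_pqq = (18*p*q^2 + 18*q^2)/(36*p^2*q^2 + 72*p*q^2 + 9*q^4 + 36*q^2 + 1), Gamma_qpp = 0, Gamma_qpq = (36*p*q^2 + 36*q^2)/(36*p^2*q^2 + 72*p*q^2 + 9*q^4 + 36*q^2 + 1), Gamma_qqq = (36*p^2*q + 72*p*q + 36*q)/(36*p^2*q^2 + 72*p*q^2 + 9*q^4 + 36*q^2 + 1)


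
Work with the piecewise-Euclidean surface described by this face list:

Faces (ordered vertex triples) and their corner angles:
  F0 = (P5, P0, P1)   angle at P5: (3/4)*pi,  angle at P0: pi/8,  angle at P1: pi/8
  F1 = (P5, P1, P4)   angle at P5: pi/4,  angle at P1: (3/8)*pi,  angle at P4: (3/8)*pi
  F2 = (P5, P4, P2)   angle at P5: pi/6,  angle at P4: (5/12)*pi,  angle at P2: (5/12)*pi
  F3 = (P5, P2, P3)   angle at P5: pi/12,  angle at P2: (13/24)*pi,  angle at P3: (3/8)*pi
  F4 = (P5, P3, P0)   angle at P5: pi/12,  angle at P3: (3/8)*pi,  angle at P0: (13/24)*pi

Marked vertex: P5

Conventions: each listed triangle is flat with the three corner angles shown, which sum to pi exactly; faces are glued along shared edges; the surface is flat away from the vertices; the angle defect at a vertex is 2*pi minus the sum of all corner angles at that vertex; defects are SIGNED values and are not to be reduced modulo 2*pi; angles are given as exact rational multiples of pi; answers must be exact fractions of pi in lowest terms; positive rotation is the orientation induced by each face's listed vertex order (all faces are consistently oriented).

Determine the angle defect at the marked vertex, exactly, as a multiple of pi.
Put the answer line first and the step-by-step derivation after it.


Answer: defect(P5) = (2/3)*pi

Sum of corner angles at P5: (4/3)*pi
defect = 2*pi - (4/3)*pi


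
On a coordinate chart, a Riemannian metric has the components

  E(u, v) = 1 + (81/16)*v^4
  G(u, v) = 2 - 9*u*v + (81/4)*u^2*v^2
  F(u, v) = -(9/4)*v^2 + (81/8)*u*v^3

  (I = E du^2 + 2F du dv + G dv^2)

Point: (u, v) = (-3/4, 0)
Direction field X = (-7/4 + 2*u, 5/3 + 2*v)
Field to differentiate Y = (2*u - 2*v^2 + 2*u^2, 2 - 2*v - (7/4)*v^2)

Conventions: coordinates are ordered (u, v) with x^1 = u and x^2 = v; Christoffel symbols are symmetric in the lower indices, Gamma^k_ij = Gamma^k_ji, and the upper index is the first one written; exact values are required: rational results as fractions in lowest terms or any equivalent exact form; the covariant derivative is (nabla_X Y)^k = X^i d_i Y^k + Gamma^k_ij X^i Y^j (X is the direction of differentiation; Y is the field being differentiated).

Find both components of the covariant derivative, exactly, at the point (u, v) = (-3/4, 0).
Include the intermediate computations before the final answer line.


E = 1, F = 0, G = 2 at the point
E_u = 0, E_v = 0, F_u = 0, F_v = 0, G_u = 0, G_v = 27/4
EG - F^2 = 2;  g^inv = (1/2) * [[2, 0], [0, 1]]
first-kind symbols [ij,l] = (1/2)(d_i g_jl + d_j g_il - d_l g_ij): [uu,u] = E_u/2 = 0, [uu,v] = F_u - E_v/2 = 0, [uv,u] = E_v/2 = 0, [uv,v] = G_u/2 = 0, [vv,u] = F_v - G_u/2 = 0, [vv,v] = G_v/2 = 27/8
Gamma^u_ij = (G*[ij,u] - F*[ij,v])/(EG - F^2), Gamma^v_ij = (E*[ij,v] - F*[ij,u])/(EG - F^2)
Gamma_uuu = 0, Gamma_uuv = 0, Gamma_uvv = 0, Gamma_vuu = 0, Gamma_vuv = 0, Gamma_vvv = 27/16
X = (-13/4, 5/3), Y = (-3/8, 2) at the point

Answer: (nabla_X Y)^u = 13/4, (nabla_X Y)^v = 55/24


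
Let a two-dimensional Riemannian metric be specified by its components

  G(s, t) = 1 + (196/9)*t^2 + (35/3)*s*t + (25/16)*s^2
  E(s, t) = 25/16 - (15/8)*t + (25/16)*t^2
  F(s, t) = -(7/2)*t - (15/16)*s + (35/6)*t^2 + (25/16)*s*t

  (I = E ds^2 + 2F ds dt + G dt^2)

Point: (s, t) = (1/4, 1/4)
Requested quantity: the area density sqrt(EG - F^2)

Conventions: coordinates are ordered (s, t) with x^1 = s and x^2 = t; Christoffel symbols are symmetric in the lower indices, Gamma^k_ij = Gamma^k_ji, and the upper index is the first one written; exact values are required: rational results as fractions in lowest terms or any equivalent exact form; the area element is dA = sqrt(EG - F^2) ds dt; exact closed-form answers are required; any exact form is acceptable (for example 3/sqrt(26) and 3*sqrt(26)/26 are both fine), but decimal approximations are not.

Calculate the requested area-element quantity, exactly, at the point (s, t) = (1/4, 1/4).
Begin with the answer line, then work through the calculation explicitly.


Answer: sqrt(EG - F^2) = sqrt(7786)/48

E = 305/256, F = -497/768, G = 7345/2304; EG - F^2 = 3893/1152


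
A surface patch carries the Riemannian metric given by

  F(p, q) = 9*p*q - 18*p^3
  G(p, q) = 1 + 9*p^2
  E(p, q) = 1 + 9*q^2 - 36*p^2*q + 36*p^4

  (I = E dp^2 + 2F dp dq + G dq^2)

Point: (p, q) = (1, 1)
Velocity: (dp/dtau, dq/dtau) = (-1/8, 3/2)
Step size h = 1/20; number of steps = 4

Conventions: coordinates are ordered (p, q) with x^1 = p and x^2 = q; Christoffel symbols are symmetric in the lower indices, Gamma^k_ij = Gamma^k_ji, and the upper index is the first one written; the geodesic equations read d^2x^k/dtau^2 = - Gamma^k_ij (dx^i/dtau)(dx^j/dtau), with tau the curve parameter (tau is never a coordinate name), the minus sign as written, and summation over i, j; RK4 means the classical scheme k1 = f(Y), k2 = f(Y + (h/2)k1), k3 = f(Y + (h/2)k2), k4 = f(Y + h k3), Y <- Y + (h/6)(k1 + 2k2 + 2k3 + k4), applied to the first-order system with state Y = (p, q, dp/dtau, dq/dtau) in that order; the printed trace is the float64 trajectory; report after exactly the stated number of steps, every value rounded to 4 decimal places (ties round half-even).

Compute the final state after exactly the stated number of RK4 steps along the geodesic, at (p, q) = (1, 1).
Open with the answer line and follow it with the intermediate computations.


Answer: p = 0.9703, q = 1.3055, dp/dtau = -0.1743, dq/dtau = 1.5636

f(Y) = (dp/dtau, dq/dtau, -Gamma^p_ij Y'^i Y'^j, -Gamma^q_ij Y'^i Y'^j) with the Gammas evaluated at the stage position; h = 0.050000; intermediate values shown to 6 dp
step 0: p = 1.0000, q = 1.0000, dp/dtau = -0.1250, dq/dtau = 1.5000
step 1:
  k1: at (p, q) = (1.000000, 1.000000), (dp/dtau, dq/dtau) = (-0.125000, 1.500000); Gamma_ppp = 1.894737, Gamma_ppq = -0.473684, Gamma_pqq = 0.000000, Gamma_qpp = -1.894737, Gamma_qpq = 0.473684, Gamma_qqq = 0.000000; k1 = (-0.125000, 1.500000, -0.207237, 0.207237)
  k2: at (p, q) = (0.996875, 1.037500), (dp/dtau, dq/dtau) = (-0.130181, 1.505181); Gamma_ppp = 1.887112, Gamma_ppq = -0.473257, Gamma_pqq = 0.000000, Gamma_qpp = -1.980185, Gamma_qpq = 0.496598, Gamma_qqq = 0.000000; k2 = (-0.130181, 1.505181, -0.217446, 0.228171)
  k3: at (p, q) = (0.996745, 1.037630), (dp/dtau, dq/dtau) = (-0.130436, 1.505704); Gamma_ppp = 1.886979, Gamma_ppq = -0.473285, Gamma_pqq = 0.000000, Gamma_qpp = -1.981136, Gamma_qpq = 0.496901, Gamma_qqq = 0.000000; k3 = (-0.130436, 1.505704, -0.218009, 0.228887)
  k4: at (p, q) = (0.993478, 1.075285), (dp/dtau, dq/dtau) = (-0.135900, 1.511444); Gamma_ppp = 1.873972, Gamma_ppq = -0.471569, Gamma_pqq = 0.000000, Gamma_qpp = -2.071575, Gamma_qpq = 0.521293, Gamma_qqq = 0.000000; k4 = (-0.135900, 1.511444, -0.228336, 0.252413)
  Y <- Y + (h/6)(k1 + 2k2 + 2k3 + k4): p = 0.9935, q = 1.0753, dp/dtau = -0.1359, dq/dtau = 1.5114
step 2:
  k1: at (p, q) = (0.993482, 1.075277), (dp/dtau, dq/dtau) = (-0.135887, 1.511448); Gamma_ppp = 1.873980, Gamma_ppq = -0.471568, Gamma_pqq = 0.000000, Gamma_qpp = -2.071535, Gamma_qpq = 0.521281, Gamma_qqq = 0.000000; k1 = (-0.135887, 1.511448, -0.228312, 0.252380)
  k2: at (p, q) = (0.990085, 1.113063), (dp/dtau, dq/dtau) = (-0.141595, 1.517758); Gamma_ppp = 1.854720, Gamma_ppq = -0.468323, Gamma_pqq = 0.000000, Gamma_qpp = -2.166828, Gamma_qpq = 0.547132, Gamma_qqq = 0.000000; k2 = (-0.141595, 1.517758, -0.238478, 0.278608)
  k3: at (p, q) = (0.989942, 1.113221), (dp/dtau, dq/dtau) = (-0.141849, 1.518413); Gamma_ppp = 1.854415, Gamma_ppq = -0.468314, Gamma_pqq = 0.000000, Gamma_qpp = -2.168009, Gamma_qpq = 0.547509, Gamma_qqq = 0.000000; k3 = (-0.141849, 1.518413, -0.239050, 0.279474)
  k4: at (p, q) = (0.986390, 1.151197), (dp/dtau, dq/dtau) = (-0.147840, 1.525422); Gamma_ppp = 1.827655, Gamma_ppq = -0.463218, Gamma_pqq = 0.000000, Gamma_qpp = -2.268413, Gamma_qpq = 0.574928, Gamma_qqq = 0.000000; k4 = (-0.147840, 1.525422, -0.248875, 0.308893)
  Y <- Y + (h/6)(k1 + 2k2 + 2k3 + k4): p = 0.9864, q = 1.1512, dp/dtau = -0.1478, dq/dtau = 1.5254
step 3:
  k1: at (p, q) = (0.986394, 1.151187), (dp/dtau, dq/dtau) = (-0.147823, 1.525427); Gamma_ppp = 1.827670, Gamma_ppq = -0.463220, Gamma_pqq = 0.000000, Gamma_qpp = -2.268366, Gamma_qpq = 0.574914, Gamma_qqq = 0.000000; k1 = (-0.147823, 1.525427, -0.248843, 0.308845)
  k2: at (p, q) = (0.982698, 1.189323), (dp/dtau, dq/dtau) = (-0.154044, 1.533148); Gamma_ppp = 1.792299, Gamma_ppq = -0.455964, Gamma_pqq = 0.000000, Gamma_qpp = -2.373485, Gamma_qpq = 0.603818, Gamma_qqq = 0.000000; k2 = (-0.154044, 1.533148, -0.257902, 0.341531)
  k3: at (p, q) = (0.982543, 1.189516), (dp/dtau, dq/dtau) = (-0.154270, 1.533965); Gamma_ppp = 1.791723, Gamma_ppq = -0.455889, Gamma_pqq = 0.000000, Gamma_qpp = -2.374921, Gamma_qpq = 0.604279, Gamma_qqq = 0.000000; k3 = (-0.154270, 1.533965, -0.258410, 0.342521)
  k4: at (p, q) = (0.978680, 1.227885), (dp/dtau, dq/dtau) = (-0.160743, 1.542553); Gamma_ppp = 1.746090, Gamma_ppq = -0.446032, Gamma_pqq = 0.000000, Gamma_qpp = -2.484735, Gamma_qpq = 0.634716, Gamma_qqq = 0.000000; k4 = (-0.160743, 1.542553, -0.266308, 0.378963)
  Y <- Y + (h/6)(k1 + 2k2 + 2k3 + k4): p = 0.9787, q = 1.2279, dp/dtau = -0.1607, dq/dtau = 1.5426
step 4:
  k1: at (p, q) = (0.978684, 1.227872), (dp/dtau, dq/dtau) = (-0.160721, 1.542559); Gamma_ppp = 1.746115, Gamma_ppq = -0.446037, Gamma_pqq = 0.000000, Gamma_qpp = -2.484681, Gamma_qpq = 0.634700, Gamma_qqq = 0.000000; k1 = (-0.160721, 1.542559, -0.266268, 0.378894)
  k2: at (p, q) = (0.974666, 1.266436), (dp/dtau, dq/dtau) = (-0.167378, 1.552032); Gamma_ppp = 1.688875, Gamma_ppq = -0.433193, Gamma_pqq = 0.000000, Gamma_qpp = -2.598359, Gamma_qpq = 0.666474, Gamma_qqq = 0.000000; k2 = (-0.167378, 1.552032, -0.272380, 0.419061)
  k3: at (p, q) = (0.974499, 1.266673), (dp/dtau, dq/dtau) = (-0.167530, 1.553036); Gamma_ppp = 1.687895, Gamma_ppq = -0.433016, Gamma_pqq = 0.000000, Gamma_qpp = -2.600042, Gamma_qpq = 0.667020, Gamma_qqq = 0.000000; k3 = (-0.167530, 1.553036, -0.272698, 0.420065)
  k4: at (p, q) = (0.970307, 1.305524), (dp/dtau, dq/dtau) = (-0.174356, 1.563563); Gamma_ppp = 1.617001, Gamma_ppq = -0.416621, Gamma_pqq = 0.000000, Gamma_qpp = -2.717009, Gamma_qpq = 0.700038, Gamma_qqq = 0.000000; k4 = (-0.174356, 1.563563, -0.276312, 0.464280)
  Y <- Y + (h/6)(k1 + 2k2 + 2k3 + k4): p = 0.9703, q = 1.3055, dp/dtau = -0.1743, dq/dtau = 1.5636


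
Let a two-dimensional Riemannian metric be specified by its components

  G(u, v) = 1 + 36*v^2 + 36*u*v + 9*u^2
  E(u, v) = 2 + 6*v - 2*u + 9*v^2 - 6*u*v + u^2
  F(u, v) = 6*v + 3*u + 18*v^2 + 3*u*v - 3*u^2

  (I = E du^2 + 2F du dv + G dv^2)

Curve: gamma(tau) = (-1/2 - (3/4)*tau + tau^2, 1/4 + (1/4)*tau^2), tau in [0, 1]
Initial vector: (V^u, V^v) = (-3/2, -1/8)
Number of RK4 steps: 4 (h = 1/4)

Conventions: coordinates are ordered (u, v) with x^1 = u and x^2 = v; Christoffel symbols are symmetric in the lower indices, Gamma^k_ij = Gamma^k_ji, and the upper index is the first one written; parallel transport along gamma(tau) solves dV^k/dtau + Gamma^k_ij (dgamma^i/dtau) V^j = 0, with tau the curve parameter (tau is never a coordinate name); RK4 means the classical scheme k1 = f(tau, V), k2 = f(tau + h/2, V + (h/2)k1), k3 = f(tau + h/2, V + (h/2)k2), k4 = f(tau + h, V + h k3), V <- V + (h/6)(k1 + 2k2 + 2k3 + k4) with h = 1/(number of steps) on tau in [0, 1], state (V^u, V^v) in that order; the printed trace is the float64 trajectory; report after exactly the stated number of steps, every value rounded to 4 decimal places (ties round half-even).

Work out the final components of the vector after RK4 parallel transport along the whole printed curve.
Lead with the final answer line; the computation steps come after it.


Answer: V^u = -1.1960, V^v = -0.0917

gamma'(tau) = (-3/4 + 2*tau, (1/2)*tau); f(tau, V)^k = -Gamma^k_ij(gamma(tau)) gamma'^i(tau) V^j; h = 1/4; intermediate values shown to 6 dp
curve data and Christoffel symbols at the stage parameters:
  tau = 0.000000: gamma = (-0.500000, 0.250000), gamma' = (-0.750000, 0.000000); Gamma_uuu = -0.371134, Gamma_uuv = 1.113402, Gamma_uvv = 2.226804, Gamma_vuu = 0.000000, Gamma_vuv = 0.000000, Gamma_vvv = 0.000000
  tau = 0.125000: gamma = (-0.578125, 0.253906), gamma' = (-0.500000, 0.062500); Gamma_uuu = -0.358907, Gamma_uuv = 1.076720, Gamma_uvv = 2.153441, Gamma_vuu = 0.032356, Gamma_vuv = -0.097067, Gamma_vvv = -0.194133
  tau = 0.250000: gamma = (-0.625000, 0.265625), gamma' = (-0.250000, 0.125000); Gamma_uuu = -0.348743, Gamma_uuv = 1.046230, Gamma_uvv = 2.092459, Gamma_vuu = 0.040499, Gamma_vuv = -0.121498, Gamma_vvv = -0.242995
  tau = 0.375000: gamma = (-0.640625, 0.285156), gamma' = (0.000000, 0.187500); Gamma_uuu = -0.343107, Gamma_uuv = 1.029320, Gamma_uvv = 2.058640, Gamma_vuu = 0.028995, Gamma_vuv = -0.086985, Gamma_vvv = -0.173970
  tau = 0.500000: gamma = (-0.625000, 0.312500), gamma' = (0.250000, 0.250000); Gamma_uuu = -0.338668, Gamma_uuv = 1.016004, Gamma_uvv = 2.032008, Gamma_vuu = 0.000000, Gamma_vuv = 0.000000, Gamma_vvv = 0.000000
  tau = 0.625000: gamma = (-0.578125, 0.347656), gamma' = (0.500000, 0.312500); Gamma_uuu = -0.327894, Gamma_uuv = 0.983681, Gamma_uvv = 1.967363, Gamma_vuu = -0.043980, Gamma_vuv = 0.131939, Gamma_vvv = 0.263879
  tau = 0.750000: gamma = (-0.500000, 0.390625), gamma' = (0.750000, 0.375000); Gamma_uuu = -0.301878, Gamma_uuv = 0.905635, Gamma_uvv = 1.811271, Gamma_vuu = -0.095330, Gamma_vuv = 0.285990, Gamma_vvv = 0.571980
  tau = 0.875000: gamma = (-0.390625, 0.441406), gamma' = (1.000000, 0.437500); Gamma_uuu = -0.257316, Gamma_uuv = 0.771949, Gamma_uvv = 1.543897, Gamma_vuu = -0.139950, Gamma_vuv = 0.419851, Gamma_vvv = 0.839702
  tau = 1.000000: gamma = (-0.250000, 0.500000), gamma' = (1.250000, 0.500000); Gamma_uuu = -0.201835, Gamma_uuv = 0.605505, Gamma_uvv = 1.211009, Gamma_vuu = -0.165138, Gamma_vuv = 0.495413, Gamma_vvv = 0.990826
step 0: V^u = -1.5000, V^v = -0.1250
step 1: k1 = (0.313144, 0.000000), k2 = (0.309993, -0.027946), k3 = (0.308680, -0.027828), k4 = (0.310126, -0.036015); V <- V + (h/6)(k1 + 2k2 + 2k3 + k4): V^u = -1.4225, V^v = -0.1311
step 2: k1 = (0.310049, -0.036006), k2 = (0.319414, -0.026993), k3 = (0.318753, -0.026937), k4 = (0.332446, 0.000000); V <- V + (h/6)(k1 + 2k2 + 2k3 + k4): V^u = -1.3425, V^v = -0.1371
step 3: k1 = (0.331838, 0.000000), k2 = (0.338407, 0.045390), k3 = (0.332011, 0.044532), k4 = (0.313762, 0.099083); V <- V + (h/6)(k1 + 2k2 + 2k3 + k4): V^u = -1.2598, V^v = -0.1255
step 4: k1 = (0.313124, 0.098881), k2 = (0.261940, 0.142465), k3 = (0.254569, 0.138456), k4 = (0.184204, 0.150713); V <- V + (h/6)(k1 + 2k2 + 2k3 + k4): V^u = -1.1960, V^v = -0.0917


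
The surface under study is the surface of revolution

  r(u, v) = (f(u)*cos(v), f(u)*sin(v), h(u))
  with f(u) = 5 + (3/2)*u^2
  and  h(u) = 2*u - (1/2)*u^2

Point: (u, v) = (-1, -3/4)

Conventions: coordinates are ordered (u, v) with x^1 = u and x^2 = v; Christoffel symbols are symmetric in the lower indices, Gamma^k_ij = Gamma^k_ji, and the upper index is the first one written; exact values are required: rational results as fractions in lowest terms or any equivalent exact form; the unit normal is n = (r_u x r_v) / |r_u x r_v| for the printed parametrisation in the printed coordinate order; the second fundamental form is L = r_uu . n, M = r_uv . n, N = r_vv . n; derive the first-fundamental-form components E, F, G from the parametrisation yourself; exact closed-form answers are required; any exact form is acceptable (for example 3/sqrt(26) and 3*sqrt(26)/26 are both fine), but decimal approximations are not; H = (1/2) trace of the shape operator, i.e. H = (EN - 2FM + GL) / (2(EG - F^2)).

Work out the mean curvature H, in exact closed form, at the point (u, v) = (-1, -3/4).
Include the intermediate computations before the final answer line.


f = 13/2, f' = -3, f'' = 3, h' = 3, h'' = -1
E = 18, F = 0, G = 169/4; answer radicand W^2 = 18
unnormalised second-form numerators: l = -6, m = 0, n = 39/2; L = l/sqrt(18), and similarly M = m/sqrt(W^2), N = n/sqrt(W^2)
H = (E*n - 2*F*m + G*l) / (2*(EG - F^2)*sqrt(W^2)); E*n - 2*F*m + G*l = 195/2, EG - F^2 = 1521/2, so H = (5/78)/sqrt(18)

Answer: H = 5*sqrt(2)/468


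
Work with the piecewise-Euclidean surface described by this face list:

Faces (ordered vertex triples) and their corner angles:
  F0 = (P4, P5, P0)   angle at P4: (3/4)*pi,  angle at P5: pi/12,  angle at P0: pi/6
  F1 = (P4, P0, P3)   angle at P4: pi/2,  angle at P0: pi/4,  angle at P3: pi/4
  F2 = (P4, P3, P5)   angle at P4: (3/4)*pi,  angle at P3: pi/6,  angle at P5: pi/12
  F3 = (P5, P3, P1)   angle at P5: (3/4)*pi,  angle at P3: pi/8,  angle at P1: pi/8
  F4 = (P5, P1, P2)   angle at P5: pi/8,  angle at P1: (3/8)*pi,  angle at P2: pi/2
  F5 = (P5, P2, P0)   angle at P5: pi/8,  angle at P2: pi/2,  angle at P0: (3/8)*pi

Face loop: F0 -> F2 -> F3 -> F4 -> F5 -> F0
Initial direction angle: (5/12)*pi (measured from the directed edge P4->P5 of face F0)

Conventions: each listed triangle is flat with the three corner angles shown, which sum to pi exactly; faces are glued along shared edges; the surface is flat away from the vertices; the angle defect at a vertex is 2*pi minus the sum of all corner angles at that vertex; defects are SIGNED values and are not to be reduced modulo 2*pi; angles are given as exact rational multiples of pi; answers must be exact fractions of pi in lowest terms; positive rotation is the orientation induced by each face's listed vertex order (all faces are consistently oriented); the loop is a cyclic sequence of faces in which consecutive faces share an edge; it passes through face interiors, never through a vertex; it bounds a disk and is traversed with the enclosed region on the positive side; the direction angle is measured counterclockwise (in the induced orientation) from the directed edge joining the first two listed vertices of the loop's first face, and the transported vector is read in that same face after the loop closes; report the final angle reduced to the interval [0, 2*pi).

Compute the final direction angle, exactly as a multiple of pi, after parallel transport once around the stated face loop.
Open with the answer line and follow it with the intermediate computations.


Answer: final direction angle = (5/4)*pi

enclosed vertex P5: corner angles sum to (7/6)*pi, defect = 2*pi - (7/6)*pi = (5/6)*pi
final direction = starting direction + enclosed defect total, reduced mod 2*pi (induced orientation)
final angle = (5/12)*pi + (5/6)*pi = (5/4)*pi (mod 2*pi)


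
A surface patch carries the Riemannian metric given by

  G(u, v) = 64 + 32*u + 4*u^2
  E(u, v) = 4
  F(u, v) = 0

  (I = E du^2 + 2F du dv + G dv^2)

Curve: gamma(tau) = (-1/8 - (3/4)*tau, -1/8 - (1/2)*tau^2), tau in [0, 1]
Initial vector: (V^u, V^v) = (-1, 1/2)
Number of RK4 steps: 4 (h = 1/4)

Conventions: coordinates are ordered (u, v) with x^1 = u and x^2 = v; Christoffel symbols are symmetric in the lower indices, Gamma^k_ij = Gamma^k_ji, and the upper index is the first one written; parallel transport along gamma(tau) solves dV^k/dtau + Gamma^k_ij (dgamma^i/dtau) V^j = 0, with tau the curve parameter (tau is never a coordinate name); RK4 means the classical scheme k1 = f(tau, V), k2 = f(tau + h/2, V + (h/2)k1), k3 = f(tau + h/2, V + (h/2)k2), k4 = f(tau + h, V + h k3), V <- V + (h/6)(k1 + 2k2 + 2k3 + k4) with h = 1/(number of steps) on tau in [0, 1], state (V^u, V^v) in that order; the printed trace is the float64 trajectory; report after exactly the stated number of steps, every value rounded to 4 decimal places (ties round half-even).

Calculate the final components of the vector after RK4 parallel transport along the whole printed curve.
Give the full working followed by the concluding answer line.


gamma'(tau) = (-3/4, -tau); f(tau, V)^k = -Gamma^k_ij(gamma(tau)) gamma'^i(tau) V^j; h = 1/4; intermediate values shown to 6 dp
curve data and Christoffel symbols at the stage parameters:
  tau = 0.000000: gamma = (-0.125000, -0.125000), gamma' = (-0.750000, 0.000000); Gamma_uuu = 0.000000, Gamma_uuv = 0.000000, Gamma_uvv = -3.875000, Gamma_vuu = 0.000000, Gamma_vuv = 0.258065, Gamma_vvv = 0.000000
  tau = 0.125000: gamma = (-0.218750, -0.132812), gamma' = (-0.750000, -0.125000); Gamma_uuu = 0.000000, Gamma_uuv = 0.000000, Gamma_uvv = -3.781250, Gamma_vuu = 0.000000, Gamma_vuv = 0.264463, Gamma_vvv = 0.000000
  tau = 0.250000: gamma = (-0.312500, -0.156250), gamma' = (-0.750000, -0.250000); Gamma_uuu = 0.000000, Gamma_uuv = 0.000000, Gamma_uvv = -3.687500, Gamma_vuu = 0.000000, Gamma_vuv = 0.271186, Gamma_vvv = 0.000000
  tau = 0.375000: gamma = (-0.406250, -0.195312), gamma' = (-0.750000, -0.375000); Gamma_uuu = 0.000000, Gamma_uuv = 0.000000, Gamma_uvv = -3.593750, Gamma_vuu = 0.000000, Gamma_vuv = 0.278261, Gamma_vvv = 0.000000
  tau = 0.500000: gamma = (-0.500000, -0.250000), gamma' = (-0.750000, -0.500000); Gamma_uuu = 0.000000, Gamma_uuv = 0.000000, Gamma_uvv = -3.500000, Gamma_vuu = 0.000000, Gamma_vuv = 0.285714, Gamma_vvv = 0.000000
  tau = 0.625000: gamma = (-0.593750, -0.320312), gamma' = (-0.750000, -0.625000); Gamma_uuu = 0.000000, Gamma_uuv = 0.000000, Gamma_uvv = -3.406250, Gamma_vuu = 0.000000, Gamma_vuv = 0.293578, Gamma_vvv = 0.000000
  tau = 0.750000: gamma = (-0.687500, -0.406250), gamma' = (-0.750000, -0.750000); Gamma_uuu = 0.000000, Gamma_uuv = 0.000000, Gamma_uvv = -3.312500, Gamma_vuu = 0.000000, Gamma_vuv = 0.301887, Gamma_vvv = 0.000000
  tau = 0.875000: gamma = (-0.781250, -0.507812), gamma' = (-0.750000, -0.875000); Gamma_uuu = 0.000000, Gamma_uuv = 0.000000, Gamma_uvv = -3.218750, Gamma_vuu = 0.000000, Gamma_vuv = 0.310680, Gamma_vvv = 0.000000
  tau = 1.000000: gamma = (-0.875000, -0.625000), gamma' = (-0.750000, -1.000000); Gamma_uuu = 0.000000, Gamma_uuv = 0.000000, Gamma_uvv = -3.125000, Gamma_vuu = 0.000000, Gamma_vuv = 0.320000, Gamma_vvv = 0.000000
step 0: V^u = -1.0000, V^v = 0.5000
step 1: k1 = (0.000000, 0.096774), k2 = (-0.242046, 0.068515), k3 = (-0.240376, 0.066814), k4 = (-0.476336, 0.033221); V <- V + (h/6)(k1 + 2k2 + 2k3 + k4): V^u = -1.0600, V^v = 0.5167
step 2: k1 = (-0.476327, 0.033223), k2 = (-0.701922, -0.008128), k3 = (-0.694957, -0.012150), k4 = (-0.898899, -0.066186); V <- V + (h/6)(k1 + 2k2 + 2k3 + k4): V^u = -1.2338, V^v = 0.5136
step 3: k1 = (-0.898854, -0.066187), k2 = (-1.075858, -0.135722), k3 = (-1.057354, -0.141696), k4 = (-1.188045, -0.230918); V <- V + (h/6)(k1 + 2k2 + 2k3 + k4): V^u = -1.4985, V^v = 0.4781
step 4: k1 = (-1.187862, -0.231022), k2 = (-1.265286, -0.343037), k3 = (-1.225851, -0.348930), k4 = (-1.221564, -0.483765); V <- V + (h/6)(k1 + 2k2 + 2k3 + k4): V^u = -1.8065, V^v = 0.3907

Answer: V^u = -1.8065, V^v = 0.3907


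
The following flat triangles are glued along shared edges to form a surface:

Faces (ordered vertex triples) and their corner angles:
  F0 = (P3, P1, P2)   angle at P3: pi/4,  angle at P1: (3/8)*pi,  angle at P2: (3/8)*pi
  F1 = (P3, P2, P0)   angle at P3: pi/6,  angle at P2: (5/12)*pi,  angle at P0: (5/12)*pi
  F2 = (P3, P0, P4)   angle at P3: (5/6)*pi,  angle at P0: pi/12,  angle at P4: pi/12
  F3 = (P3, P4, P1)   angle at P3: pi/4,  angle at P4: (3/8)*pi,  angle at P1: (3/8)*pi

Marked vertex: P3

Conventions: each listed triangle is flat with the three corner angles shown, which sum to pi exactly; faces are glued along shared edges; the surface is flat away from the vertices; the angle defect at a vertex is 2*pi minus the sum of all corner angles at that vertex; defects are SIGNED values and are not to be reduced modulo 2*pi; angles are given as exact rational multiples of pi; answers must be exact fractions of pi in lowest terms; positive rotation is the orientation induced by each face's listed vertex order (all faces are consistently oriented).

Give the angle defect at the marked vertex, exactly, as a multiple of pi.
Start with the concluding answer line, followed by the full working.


Answer: defect(P3) = pi/2

Sum of corner angles at P3: (3/2)*pi
defect = 2*pi - (3/2)*pi
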